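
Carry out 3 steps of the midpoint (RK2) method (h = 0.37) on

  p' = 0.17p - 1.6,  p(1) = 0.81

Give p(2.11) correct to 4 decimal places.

Midpoint: k1 = f(t_n, p_n); k2 = f(t_n + h/2, p_n + (h/2)·k1); p_{n+1} = p_n + h·k2.
t=1.000000, p=0.810000:
  k1 = f(1.000000, 0.810000) = -1.462300
  k2 = f(1.185000, 0.539475) = -1.508289
  p ← 0.810000 + 0.37·(-1.508289) = 0.251933
t=1.370000, p=0.251933:
  k1 = f(1.370000, 0.251933) = -1.557171
  k2 = f(1.555000, -0.036144) = -1.606144
  p ← 0.251933 + 0.37·(-1.606144) = -0.342340
t=1.740000, p=-0.342340:
  k1 = f(1.740000, -0.342340) = -1.658198
  k2 = f(1.925000, -0.649107) = -1.710348
  p ← -0.342340 + 0.37·(-1.710348) = -0.975169
p(2.11) ≈ -0.9752

-0.9752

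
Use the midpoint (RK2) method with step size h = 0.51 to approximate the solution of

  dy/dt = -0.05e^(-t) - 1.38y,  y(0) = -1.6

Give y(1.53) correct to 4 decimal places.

Midpoint: k1 = f(t_n, y_n); k2 = f(t_n + h/2, y_n + (h/2)·k1); y_{n+1} = y_n + h·k2.
t=0.000000, y=-1.600000:
  k1 = f(0.000000, -1.600000) = 2.158000
  k2 = f(0.255000, -1.049710) = 1.409854
  y ← -1.600000 + 0.51·1.409854 = -0.880974
t=0.510000, y=-0.880974:
  k1 = f(0.510000, -0.880974) = 1.185720
  k2 = f(0.765000, -0.578616) = 0.775223
  y ← -0.880974 + 0.51·0.775223 = -0.485611
t=1.020000, y=-0.485611:
  k1 = f(1.020000, -0.485611) = 0.652113
  k2 = f(1.275000, -0.319322) = 0.426693
  y ← -0.485611 + 0.51·0.426693 = -0.267997
y(1.53) ≈ -0.2680

-0.2680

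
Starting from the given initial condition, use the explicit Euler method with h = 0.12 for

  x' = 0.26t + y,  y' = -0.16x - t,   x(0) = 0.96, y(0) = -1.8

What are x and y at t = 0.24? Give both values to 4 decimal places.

Euler on (x,y): x_{n+1} = x_n + h·x', y_{n+1} = y_n + h·y'.
0.000000: (0.960000, -1.800000); f=(-1.800000, -0.153600) → (0.744000, -1.818432)
0.120000: (0.744000, -1.818432); f=(-1.787232, -0.239040) → (0.529532, -1.847117)
(x(0.24), y(0.24)) ≈ (0.5295, -1.8471)

0.5295, -1.8471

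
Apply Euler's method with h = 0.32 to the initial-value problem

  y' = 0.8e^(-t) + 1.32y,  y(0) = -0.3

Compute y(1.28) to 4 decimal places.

Euler: y_{n+1} = y_n + h·f(t_n, y_n).
t=0.000000, y=-0.300000: f=0.404000 → y ← -0.300000 + 0.32·0.404000 = -0.170720
t=0.320000, y=-0.170720: f=0.355569 → y ← -0.170720 + 0.32·0.355569 = -0.056938
t=0.640000, y=-0.056938: f=0.346676 → y ← -0.056938 + 0.32·0.346676 = 0.053998
t=0.960000, y=0.053998: f=0.377592 → y ← 0.053998 + 0.32·0.377592 = 0.174828
y(1.28) ≈ 0.1748

0.1748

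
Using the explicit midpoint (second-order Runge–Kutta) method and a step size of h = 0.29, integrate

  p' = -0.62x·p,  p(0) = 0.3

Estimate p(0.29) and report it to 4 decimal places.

0.2922

Midpoint: k1 = f(x_n, p_n); k2 = f(x_n + h/2, p_n + (h/2)·k1); p_{n+1} = p_n + h·k2.
x=0.000000, p=0.300000:
  k1 = f(0.000000, 0.300000) = 0.000000
  k2 = f(0.145000, 0.300000) = -0.026970
  p ← 0.300000 + 0.29·(-0.026970) = 0.292179
p(0.29) ≈ 0.2922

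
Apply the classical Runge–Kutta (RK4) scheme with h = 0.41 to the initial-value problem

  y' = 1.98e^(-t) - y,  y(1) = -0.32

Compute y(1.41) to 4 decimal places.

RK4: k1 = f(t_n, y_n); k2 = f(t_n + h/2, y_n + (h/2)·k1); k3 = f(t_n + h/2, y_n + (h/2)·k2); k4 = f(t_n + h, y_n + h·k3); y_{n+1} = y_n + (h/6)·(k1 + 2k2 + 2k3 + k4).
t=1.000000, y=-0.320000:
  k1 = f(1.000000, -0.320000) = 1.048401
  k2 = f(1.205000, -0.105078) = 0.698468
  k3 = f(1.205000, -0.176814) = 0.770204
  k4 = f(1.410000, -0.004216) = 0.487620
  y ← -0.320000 + (0.41/6)·(k1 + 2k2 + 2k3 + k4) = -0.014320
y(1.41) ≈ -0.0143

-0.0143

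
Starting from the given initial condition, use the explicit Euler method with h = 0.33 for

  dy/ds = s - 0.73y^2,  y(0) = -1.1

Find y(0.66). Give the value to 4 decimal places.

Euler: y_{n+1} = y_n + h·f(s_n, y_n).
s=0.000000, y=-1.100000: f=-0.883300 → y ← -1.100000 + 0.33·(-0.883300) = -1.391489
s=0.330000, y=-1.391489: f=-1.083456 → y ← -1.391489 + 0.33·(-1.083456) = -1.749030
y(0.66) ≈ -1.7490

-1.7490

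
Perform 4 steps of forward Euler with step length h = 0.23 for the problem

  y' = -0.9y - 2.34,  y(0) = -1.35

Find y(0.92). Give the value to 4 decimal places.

Euler: y_{n+1} = y_n + h·f(t_n, y_n).
t=0.000000, y=-1.350000: f=-1.125000 → y ← -1.350000 + 0.23·(-1.125000) = -1.608750
t=0.230000, y=-1.608750: f=-0.892125 → y ← -1.608750 + 0.23·(-0.892125) = -1.813939
t=0.460000, y=-1.813939: f=-0.707455 → y ← -1.813939 + 0.23·(-0.707455) = -1.976653
t=0.690000, y=-1.976653: f=-0.561012 → y ← -1.976653 + 0.23·(-0.561012) = -2.105686
y(0.92) ≈ -2.1057

-2.1057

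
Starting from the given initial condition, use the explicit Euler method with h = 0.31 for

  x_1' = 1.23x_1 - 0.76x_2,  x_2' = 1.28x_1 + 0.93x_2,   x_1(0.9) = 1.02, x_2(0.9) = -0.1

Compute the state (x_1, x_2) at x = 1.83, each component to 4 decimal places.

Euler on (x_1,x_2): x_1_{n+1} = x_1_n + h·x_1', x_2_{n+1} = x_2_n + h·x_2'.
0.900000: (1.020000, -0.100000); f=(1.330600, 1.212600) → (1.432486, 0.275906)
1.210000: (1.432486, 0.275906); f=(1.552269, 2.090175) → (1.913689, 0.923860)
1.520000: (1.913689, 0.923860); f=(1.651704, 3.308712) → (2.425718, 1.949561)
(x_1(1.83), x_2(1.83)) ≈ (2.4257, 1.9496)

2.4257, 1.9496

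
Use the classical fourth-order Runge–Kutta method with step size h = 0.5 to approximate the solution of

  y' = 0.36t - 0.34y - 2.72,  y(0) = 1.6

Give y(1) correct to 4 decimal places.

-1.0058

RK4: k1 = f(t_n, y_n); k2 = f(t_n + h/2, y_n + (h/2)·k1); k3 = f(t_n + h/2, y_n + (h/2)·k2); k4 = f(t_n + h, y_n + h·k3); y_{n+1} = y_n + (h/6)·(k1 + 2k2 + 2k3 + k4).
t=0.000000, y=1.600000:
  k1 = f(0.000000, 1.600000) = -3.264000
  k2 = f(0.250000, 0.784000) = -2.896560
  k3 = f(0.250000, 0.875860) = -2.927792
  k4 = f(0.500000, 0.136104) = -2.586275
  y ← 1.600000 + (0.5/6)·(k1 + 2k2 + 2k3 + k4) = 0.141752
t=0.500000, y=0.141752:
  k1 = f(0.500000, 0.141752) = -2.588196
  k2 = f(0.750000, -0.505297) = -2.278199
  k3 = f(0.750000, -0.427798) = -2.304549
  k4 = f(1.000000, -1.010523) = -2.016422
  y ← 0.141752 + (0.5/6)·(k1 + 2k2 + 2k3 + k4) = -1.005758
y(1) ≈ -1.0058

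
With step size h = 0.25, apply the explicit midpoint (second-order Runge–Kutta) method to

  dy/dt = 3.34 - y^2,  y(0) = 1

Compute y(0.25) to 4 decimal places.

Midpoint: k1 = f(t_n, y_n); k2 = f(t_n + h/2, y_n + (h/2)·k1); y_{n+1} = y_n + h·k2.
t=0.000000, y=1.000000:
  k1 = f(0.000000, 1.000000) = 2.340000
  k2 = f(0.125000, 1.292500) = 1.669444
  y ← 1.000000 + 0.25·1.669444 = 1.417361
y(0.25) ≈ 1.4174

1.4174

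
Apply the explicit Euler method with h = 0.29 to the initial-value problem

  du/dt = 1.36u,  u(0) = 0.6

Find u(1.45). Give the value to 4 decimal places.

3.1629

Euler: u_{n+1} = u_n + h·f(t_n, u_n).
t=0.000000, u=0.600000: f=0.816000 → u ← 0.600000 + 0.29·0.816000 = 0.836640
t=0.290000, u=0.836640: f=1.137830 → u ← 0.836640 + 0.29·1.137830 = 1.166611
t=0.580000, u=1.166611: f=1.586591 → u ← 1.166611 + 0.29·1.586591 = 1.626722
t=0.870000, u=1.626722: f=2.212342 → u ← 1.626722 + 0.29·2.212342 = 2.268301
t=1.160000, u=2.268301: f=3.084890 → u ← 2.268301 + 0.29·3.084890 = 3.162919
u(1.45) ≈ 3.1629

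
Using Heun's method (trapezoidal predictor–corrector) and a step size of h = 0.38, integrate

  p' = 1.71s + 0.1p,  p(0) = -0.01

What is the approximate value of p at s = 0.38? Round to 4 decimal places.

0.1131

Heun: k1 = f(s_n, p_n); k2 = f(s_n + h, p_n + h·k1); p_{n+1} = p_n + (h/2)·(k1 + k2).
s=0.000000, p=-0.010000:
  k1 = f(0.000000, -0.010000) = -0.001000
  k2 = f(0.380000, -0.010380) = 0.648762
  p ← -0.010000 + (0.38/2)·(-0.001000 + 0.648762) = 0.113075
p(0.38) ≈ 0.1131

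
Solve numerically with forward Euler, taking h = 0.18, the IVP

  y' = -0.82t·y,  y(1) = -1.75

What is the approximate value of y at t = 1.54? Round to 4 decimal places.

Euler: y_{n+1} = y_n + h·f(t_n, y_n).
t=1.000000, y=-1.750000: f=1.435000 → y ← -1.750000 + 0.18·1.435000 = -1.491700
t=1.180000, y=-1.491700: f=1.443369 → y ← -1.491700 + 0.18·1.443369 = -1.231894
t=1.360000, y=-1.231894: f=1.373808 → y ← -1.231894 + 0.18·1.373808 = -0.984608
y(1.54) ≈ -0.9846

-0.9846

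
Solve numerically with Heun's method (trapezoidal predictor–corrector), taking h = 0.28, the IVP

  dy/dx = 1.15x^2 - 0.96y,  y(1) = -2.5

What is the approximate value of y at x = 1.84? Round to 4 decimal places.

Heun: k1 = f(x_n, y_n); k2 = f(x_n + h, y_n + h·k1); y_{n+1} = y_n + (h/2)·(k1 + k2).
x=1.000000, y=-2.500000:
  k1 = f(1.000000, -2.500000) = 3.550000
  k2 = f(1.280000, -1.506000) = 3.329920
  y ← -2.500000 + (0.28/2)·(3.550000 + 3.329920) = -1.536811
x=1.280000, y=-1.536811:
  k1 = f(1.280000, -1.536811) = 3.359499
  k2 = f(1.560000, -0.596152) = 3.370945
  y ← -1.536811 + (0.28/2)·(3.359499 + 3.370945) = -0.594549
x=1.560000, y=-0.594549:
  k1 = f(1.560000, -0.594549) = 3.369407
  k2 = f(1.840000, 0.348885) = 3.558510
  y ← -0.594549 + (0.28/2)·(3.369407 + 3.558510) = 0.375359
y(1.84) ≈ 0.3754

0.3754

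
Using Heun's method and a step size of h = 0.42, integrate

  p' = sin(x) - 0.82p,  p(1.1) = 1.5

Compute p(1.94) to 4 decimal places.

1.3376

Heun: k1 = f(x_n, p_n); k2 = f(x_n + h, p_n + h·k1); p_{n+1} = p_n + (h/2)·(k1 + k2).
x=1.100000, p=1.500000:
  k1 = f(1.100000, 1.500000) = -0.338793
  k2 = f(1.520000, 1.357707) = -0.114610
  p ← 1.500000 + (0.42/2)·(-0.338793 + (-0.114610)) = 1.404786
x=1.520000, p=1.404786:
  k1 = f(1.520000, 1.404786) = -0.153214
  k2 = f(1.940000, 1.340436) = -0.166542
  p ← 1.404786 + (0.42/2)·(-0.153214 + (-0.166542)) = 1.337637
p(1.94) ≈ 1.3376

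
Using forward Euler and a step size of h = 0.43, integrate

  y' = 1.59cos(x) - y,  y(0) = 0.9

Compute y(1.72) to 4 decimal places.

0.8673

Euler: y_{n+1} = y_n + h·f(x_n, y_n).
x=0.000000, y=0.900000: f=0.690000 → y ← 0.900000 + 0.43·0.690000 = 1.196700
x=0.430000, y=1.196700: f=0.248556 → y ← 1.196700 + 0.43·0.248556 = 1.303579
x=0.860000, y=1.303579: f=-0.266203 → y ← 1.303579 + 0.43·(-0.266203) = 1.189111
x=1.290000, y=1.189111: f=-0.748489 → y ← 1.189111 + 0.43·(-0.748489) = 0.867261
y(1.72) ≈ 0.8673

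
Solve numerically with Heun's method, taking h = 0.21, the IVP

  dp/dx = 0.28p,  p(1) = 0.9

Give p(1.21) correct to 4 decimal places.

0.9545

Heun: k1 = f(x_n, p_n); k2 = f(x_n + h, p_n + h·k1); p_{n+1} = p_n + (h/2)·(k1 + k2).
x=1.000000, p=0.900000:
  k1 = f(1.000000, 0.900000) = 0.252000
  k2 = f(1.210000, 0.952920) = 0.266818
  p ← 0.900000 + (0.21/2)·(0.252000 + 0.266818) = 0.954476
p(1.21) ≈ 0.9545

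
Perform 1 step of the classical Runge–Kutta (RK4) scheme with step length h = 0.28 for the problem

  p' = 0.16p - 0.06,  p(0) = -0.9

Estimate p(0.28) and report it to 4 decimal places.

-0.9584

RK4: k1 = f(t_n, p_n); k2 = f(t_n + h/2, p_n + (h/2)·k1); k3 = f(t_n + h/2, p_n + (h/2)·k2); k4 = f(t_n + h, p_n + h·k3); p_{n+1} = p_n + (h/6)·(k1 + 2k2 + 2k3 + k4).
t=0.000000, p=-0.900000:
  k1 = f(0.000000, -0.900000) = -0.204000
  k2 = f(0.140000, -0.928560) = -0.208570
  k3 = f(0.140000, -0.929200) = -0.208672
  k4 = f(0.280000, -0.958428) = -0.213349
  p ← -0.900000 + (0.28/6)·(k1 + 2k2 + 2k3 + k4) = -0.958419
p(0.28) ≈ -0.9584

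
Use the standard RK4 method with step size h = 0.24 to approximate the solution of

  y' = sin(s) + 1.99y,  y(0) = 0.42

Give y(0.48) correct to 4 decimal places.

RK4: k1 = f(s_n, y_n); k2 = f(s_n + h/2, y_n + (h/2)·k1); k3 = f(s_n + h/2, y_n + (h/2)·k2); k4 = f(s_n + h, y_n + h·k3); y_{n+1} = y_n + (h/6)·(k1 + 2k2 + 2k3 + k4).
s=0.000000, y=0.420000:
  k1 = f(0.000000, 0.420000) = 0.835800
  k2 = f(0.120000, 0.520296) = 1.155101
  k3 = f(0.120000, 0.558612) = 1.231350
  k4 = f(0.240000, 0.715524) = 1.661596
  y ← 0.420000 + (0.24/6)·(k1 + 2k2 + 2k3 + k4) = 0.710812
s=0.240000, y=0.710812:
  k1 = f(0.240000, 0.710812) = 1.652218
  k2 = f(0.360000, 0.909078) = 2.161340
  k3 = f(0.360000, 0.970173) = 2.282918
  k4 = f(0.480000, 1.258712) = 2.966617
  y ← 0.710812 + (0.24/6)·(k1 + 2k2 + 2k3 + k4) = 1.251106
y(0.48) ≈ 1.2511

1.2511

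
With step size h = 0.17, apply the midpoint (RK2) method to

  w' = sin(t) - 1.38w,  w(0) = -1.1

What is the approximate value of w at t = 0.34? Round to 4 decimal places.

-0.6406

Midpoint: k1 = f(t_n, w_n); k2 = f(t_n + h/2, w_n + (h/2)·k1); w_{n+1} = w_n + h·k2.
t=0.000000, w=-1.100000:
  k1 = f(0.000000, -1.100000) = 1.518000
  k2 = f(0.085000, -0.970970) = 1.424836
  w ← -1.100000 + 0.17·1.424836 = -0.857778
t=0.170000, w=-0.857778:
  k1 = f(0.170000, -0.857778) = 1.352916
  k2 = f(0.255000, -0.742780) = 1.277282
  w ← -0.857778 + 0.17·1.277282 = -0.640640
w(0.34) ≈ -0.6406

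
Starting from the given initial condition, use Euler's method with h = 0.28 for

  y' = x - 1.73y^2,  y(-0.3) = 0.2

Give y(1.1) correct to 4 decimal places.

Euler: y_{n+1} = y_n + h·f(x_n, y_n).
x=-0.300000, y=0.200000: f=-0.369200 → y ← 0.200000 + 0.28·(-0.369200) = 0.096624
x=-0.020000, y=0.096624: f=-0.036152 → y ← 0.096624 + 0.28·(-0.036152) = 0.086502
x=0.260000, y=0.086502: f=0.247055 → y ← 0.086502 + 0.28·0.247055 = 0.155677
x=0.540000, y=0.155677: f=0.498073 → y ← 0.155677 + 0.28·0.498073 = 0.295137
x=0.820000, y=0.295137: f=0.669306 → y ← 0.295137 + 0.28·0.669306 = 0.482543
y(1.1) ≈ 0.4825

0.4825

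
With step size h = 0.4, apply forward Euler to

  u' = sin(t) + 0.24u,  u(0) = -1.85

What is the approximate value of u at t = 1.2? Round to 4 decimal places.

Euler: u_{n+1} = u_n + h·f(t_n, u_n).
t=0.000000, u=-1.850000: f=-0.444000 → u ← -1.850000 + 0.4·(-0.444000) = -2.027600
t=0.400000, u=-2.027600: f=-0.097206 → u ← -2.027600 + 0.4·(-0.097206) = -2.066482
t=0.800000, u=-2.066482: f=0.221400 → u ← -2.066482 + 0.4·0.221400 = -1.977922
u(1.2) ≈ -1.9779

-1.9779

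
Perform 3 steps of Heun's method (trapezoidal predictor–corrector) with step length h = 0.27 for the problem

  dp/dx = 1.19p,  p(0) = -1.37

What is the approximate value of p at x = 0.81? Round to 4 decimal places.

-3.5453

Heun: k1 = f(x_n, p_n); k2 = f(x_n + h, p_n + h·k1); p_{n+1} = p_n + (h/2)·(k1 + k2).
x=0.000000, p=-1.370000:
  k1 = f(0.000000, -1.370000) = -1.630300
  k2 = f(0.270000, -1.810181) = -2.154115
  p ← -1.370000 + (0.27/2)·(-1.630300 + (-2.154115)) = -1.880896
x=0.270000, p=-1.880896:
  k1 = f(0.270000, -1.880896) = -2.238266
  k2 = f(0.540000, -2.485228) = -2.957421
  p ← -1.880896 + (0.27/2)·(-2.238266 + (-2.957421)) = -2.582314
x=0.540000, p=-2.582314:
  k1 = f(0.540000, -2.582314) = -3.072954
  k2 = f(0.810000, -3.412011) = -4.060294
  p ← -2.582314 + (0.27/2)·(-3.072954 + (-4.060294)) = -3.545302
p(0.81) ≈ -3.5453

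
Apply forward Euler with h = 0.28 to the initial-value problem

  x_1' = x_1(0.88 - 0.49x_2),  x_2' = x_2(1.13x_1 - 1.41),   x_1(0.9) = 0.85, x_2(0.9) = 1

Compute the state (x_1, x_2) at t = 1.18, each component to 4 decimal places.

0.9428, 0.8741

Euler on (x_1,x_2): x_1_{n+1} = x_1_n + h·x_1', x_2_{n+1} = x_2_n + h·x_2'.
0.900000: (0.850000, 1.000000); f=(0.331500, -0.449500) → (0.942820, 0.874140)
(x_1(1.18), x_2(1.18)) ≈ (0.9428, 0.8741)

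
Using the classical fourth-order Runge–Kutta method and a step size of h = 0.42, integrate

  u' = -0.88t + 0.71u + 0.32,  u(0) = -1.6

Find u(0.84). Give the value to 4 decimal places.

RK4: k1 = f(t_n, u_n); k2 = f(t_n + h/2, u_n + (h/2)·k1); k3 = f(t_n + h/2, u_n + (h/2)·k2); k4 = f(t_n + h, u_n + h·k3); u_{n+1} = u_n + (h/6)·(k1 + 2k2 + 2k3 + k4).
t=0.000000, u=-1.600000:
  k1 = f(0.000000, -1.600000) = -0.816000
  k2 = f(0.210000, -1.771360) = -1.122466
  k3 = f(0.210000, -1.835718) = -1.168160
  k4 = f(0.420000, -2.090627) = -1.533945
  u ← -1.600000 + (0.42/6)·(k1 + 2k2 + 2k3 + k4) = -2.085184
t=0.420000, u=-2.085184:
  k1 = f(0.420000, -2.085184) = -1.530080
  k2 = f(0.630000, -2.406501) = -1.943015
  k3 = f(0.630000, -2.493217) = -2.004584
  k4 = f(0.840000, -2.927109) = -2.497447
  u ← -2.085184 + (0.42/6)·(k1 + 2k2 + 2k3 + k4) = -2.919775
u(0.84) ≈ -2.9198

-2.9198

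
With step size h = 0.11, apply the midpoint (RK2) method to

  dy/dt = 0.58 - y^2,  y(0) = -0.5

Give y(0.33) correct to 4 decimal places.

-0.3729

Midpoint: k1 = f(t_n, y_n); k2 = f(t_n + h/2, y_n + (h/2)·k1); y_{n+1} = y_n + h·k2.
t=0.000000, y=-0.500000:
  k1 = f(0.000000, -0.500000) = 0.330000
  k2 = f(0.055000, -0.481850) = 0.347821
  y ← -0.500000 + 0.11·0.347821 = -0.461740
t=0.110000, y=-0.461740:
  k1 = f(0.110000, -0.461740) = 0.366796
  k2 = f(0.165000, -0.441566) = 0.385020
  y ← -0.461740 + 0.11·0.385020 = -0.419388
t=0.220000, y=-0.419388:
  k1 = f(0.220000, -0.419388) = 0.404114
  k2 = f(0.275000, -0.397161) = 0.422263
  y ← -0.419388 + 0.11·0.422263 = -0.372939
y(0.33) ≈ -0.3729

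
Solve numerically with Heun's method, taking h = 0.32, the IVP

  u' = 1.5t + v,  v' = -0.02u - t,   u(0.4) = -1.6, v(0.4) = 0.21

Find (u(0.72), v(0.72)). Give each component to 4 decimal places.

Heun on (u,v): k1 = f(t_n, state_n); k2 = f(t_n + h, state_n + h·k1); state_{n+1} = state_n + (h/2)·(k1 + k2).
0.400000: (-1.600000, 0.210000)
  k1 = (0.810000, -0.368000)
  predictor → (-1.340800, 0.092240)
  k2 = (1.172240, -0.693184)
  → (-1.282842, 0.040211)
(u(0.72), v(0.72)) ≈ (-1.2828, 0.0402)

-1.2828, 0.0402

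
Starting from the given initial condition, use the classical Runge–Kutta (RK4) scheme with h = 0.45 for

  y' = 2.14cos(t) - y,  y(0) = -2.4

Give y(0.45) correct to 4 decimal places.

RK4: k1 = f(t_n, y_n); k2 = f(t_n + h/2, y_n + (h/2)·k1); k3 = f(t_n + h/2, y_n + (h/2)·k2); k4 = f(t_n + h, y_n + h·k3); y_{n+1} = y_n + (h/6)·(k1 + 2k2 + 2k3 + k4).
t=0.000000, y=-2.400000:
  k1 = f(0.000000, -2.400000) = 4.540000
  k2 = f(0.225000, -1.378500) = 3.464559
  k3 = f(0.225000, -1.620474) = 3.706534
  k4 = f(0.450000, -0.732060) = 2.659017
  y ← -2.400000 + (0.45/6)·(k1 + 2k2 + 2k3 + k4) = -0.784410
y(0.45) ≈ -0.7844

-0.7844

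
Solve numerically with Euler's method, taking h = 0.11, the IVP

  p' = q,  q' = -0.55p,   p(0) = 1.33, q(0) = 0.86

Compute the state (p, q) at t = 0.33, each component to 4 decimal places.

Euler on (p,q): p_{n+1} = p_n + h·p', q_{n+1} = q_n + h·q'.
0.000000: (1.330000, 0.860000); f=(0.860000, -0.731500) → (1.424600, 0.779535)
0.110000: (1.424600, 0.779535); f=(0.779535, -0.783530) → (1.510349, 0.693347)
0.220000: (1.510349, 0.693347); f=(0.693347, -0.830692) → (1.586617, 0.601971)
(p(0.33), q(0.33)) ≈ (1.5866, 0.6020)

1.5866, 0.6020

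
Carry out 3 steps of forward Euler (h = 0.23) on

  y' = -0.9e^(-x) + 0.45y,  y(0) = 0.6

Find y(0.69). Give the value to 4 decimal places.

0.2420

Euler: y_{n+1} = y_n + h·f(x_n, y_n).
x=0.000000, y=0.600000: f=-0.630000 → y ← 0.600000 + 0.23·(-0.630000) = 0.455100
x=0.230000, y=0.455100: f=-0.510285 → y ← 0.455100 + 0.23·(-0.510285) = 0.337734
x=0.460000, y=0.337734: f=-0.416175 → y ← 0.337734 + 0.23·(-0.416175) = 0.242014
y(0.69) ≈ 0.2420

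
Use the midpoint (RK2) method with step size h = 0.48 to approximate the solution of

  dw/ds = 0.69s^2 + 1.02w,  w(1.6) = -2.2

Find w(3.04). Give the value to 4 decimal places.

Midpoint: k1 = f(s_n, w_n); k2 = f(s_n + h/2, w_n + (h/2)·k1); w_{n+1} = w_n + h·k2.
s=1.600000, w=-2.200000:
  k1 = f(1.600000, -2.200000) = -0.477600
  k2 = f(1.840000, -2.314624) = -0.024852
  w ← -2.200000 + 0.48·(-0.024852) = -2.211929
s=2.080000, w=-2.211929:
  k1 = f(2.080000, -2.211929) = 0.729048
  k2 = f(2.320000, -2.036958) = 1.636159
  w ← -2.211929 + 0.48·1.636159 = -1.426573
s=2.560000, w=-1.426573:
  k1 = f(2.560000, -1.426573) = 3.066880
  k2 = f(2.800000, -0.690522) = 4.705268
  w ← -1.426573 + 0.48·4.705268 = 0.831956
w(3.04) ≈ 0.8320

0.8320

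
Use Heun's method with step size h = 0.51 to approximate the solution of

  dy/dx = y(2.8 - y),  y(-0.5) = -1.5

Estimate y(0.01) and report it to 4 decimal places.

-12.4140

Heun: k1 = f(x_n, y_n); k2 = f(x_n + h, y_n + h·k1); y_{n+1} = y_n + (h/2)·(k1 + k2).
x=-0.500000, y=-1.500000:
  k1 = f(-0.500000, -1.500000) = -6.450000
  k2 = f(0.010000, -4.789500) = -36.349910
  y ← -1.500000 + (0.51/2)·(-6.450000 + (-36.349910)) = -12.413977
y(0.01) ≈ -12.4140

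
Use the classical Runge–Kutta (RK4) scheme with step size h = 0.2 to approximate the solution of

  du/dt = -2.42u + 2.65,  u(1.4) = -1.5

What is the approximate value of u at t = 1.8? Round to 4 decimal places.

RK4: k1 = f(t_n, u_n); k2 = f(t_n + h/2, u_n + (h/2)·k1); k3 = f(t_n + h/2, u_n + (h/2)·k2); k4 = f(t_n + h, u_n + h·k3); u_{n+1} = u_n + (h/6)·(k1 + 2k2 + 2k3 + k4).
t=1.400000, u=-1.500000:
  k1 = f(1.400000, -1.500000) = 6.280000
  k2 = f(1.500000, -0.872000) = 4.760240
  k3 = f(1.500000, -1.023976) = 5.128022
  k4 = f(1.600000, -0.474396) = 3.798037
  u ← -1.500000 + (0.2/6)·(k1 + 2k2 + 2k3 + k4) = -0.504848
t=1.600000, u=-0.504848:
  k1 = f(1.600000, -0.504848) = 3.871732
  k2 = f(1.700000, -0.117675) = 2.934773
  k3 = f(1.700000, -0.211371) = 3.161517
  k4 = f(1.800000, 0.127455) = 2.341558
  u ← -0.504848 + (0.2/6)·(k1 + 2k2 + 2k3 + k4) = 0.108681
u(1.8) ≈ 0.1087

0.1087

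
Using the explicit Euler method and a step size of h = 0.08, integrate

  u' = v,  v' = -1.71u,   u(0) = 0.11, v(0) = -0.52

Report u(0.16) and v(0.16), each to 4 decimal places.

Euler on (u,v): u_{n+1} = u_n + h·u', v_{n+1} = v_n + h·v'.
0.000000: (0.110000, -0.520000); f=(-0.520000, -0.188100) → (0.068400, -0.535048)
0.080000: (0.068400, -0.535048); f=(-0.535048, -0.116964) → (0.025596, -0.544405)
(u(0.16), v(0.16)) ≈ (0.0256, -0.5444)

0.0256, -0.5444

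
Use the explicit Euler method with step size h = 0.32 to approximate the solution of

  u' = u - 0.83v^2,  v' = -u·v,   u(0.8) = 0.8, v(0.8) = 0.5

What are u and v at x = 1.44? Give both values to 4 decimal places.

Euler on (u,v): u_{n+1} = u_n + h·u', v_{n+1} = v_n + h·v'.
0.800000: (0.800000, 0.500000); f=(0.592500, -0.400000) → (0.989600, 0.372000)
1.120000: (0.989600, 0.372000); f=(0.874741, -0.368131) → (1.269517, 0.254198)
(u(1.44), v(1.44)) ≈ (1.2695, 0.2542)

1.2695, 0.2542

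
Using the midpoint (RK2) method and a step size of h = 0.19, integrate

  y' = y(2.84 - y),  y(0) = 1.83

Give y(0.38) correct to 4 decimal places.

Midpoint: k1 = f(t_n, y_n); k2 = f(t_n + h/2, y_n + (h/2)·k1); y_{n+1} = y_n + h·k2.
t=0.000000, y=1.830000:
  k1 = f(0.000000, 1.830000) = 1.848300
  k2 = f(0.095000, 2.005588) = 1.673486
  y ← 1.830000 + 0.19·1.673486 = 2.147962
t=0.190000, y=2.147962:
  k1 = f(0.190000, 2.147962) = 1.486471
  k2 = f(0.285000, 2.289177) = 1.260931
  y ← 2.147962 + 0.19·1.260931 = 2.387539
y(0.38) ≈ 2.3875

2.3875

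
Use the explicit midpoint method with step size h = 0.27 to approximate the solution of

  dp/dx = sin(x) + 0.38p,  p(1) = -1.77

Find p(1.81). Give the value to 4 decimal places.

-1.5000

Midpoint: k1 = f(x_n, p_n); k2 = f(x_n + h/2, p_n + (h/2)·k1); p_{n+1} = p_n + h·k2.
x=1.000000, p=-1.770000:
  k1 = f(1.000000, -1.770000) = 0.168871
  k2 = f(1.135000, -1.747202) = 0.242597
  p ← -1.770000 + 0.27·0.242597 = -1.704499
x=1.270000, p=-1.704499:
  k1 = f(1.270000, -1.704499) = 0.307391
  k2 = f(1.405000, -1.663001) = 0.354347
  p ← -1.704499 + 0.27·0.354347 = -1.608825
x=1.540000, p=-1.608825:
  k1 = f(1.540000, -1.608825) = 0.388172
  k2 = f(1.675000, -1.556422) = 0.403135
  p ← -1.608825 + 0.27·0.403135 = -1.499979
p(1.81) ≈ -1.5000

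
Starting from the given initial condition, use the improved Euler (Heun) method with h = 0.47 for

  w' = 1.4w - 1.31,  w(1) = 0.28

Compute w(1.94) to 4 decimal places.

-1.3683

Heun: k1 = f(t_n, w_n); k2 = f(t_n + h, w_n + h·k1); w_{n+1} = w_n + (h/2)·(k1 + k2).
t=1.000000, w=0.280000:
  k1 = f(1.000000, 0.280000) = -0.918000
  k2 = f(1.470000, -0.151460) = -1.522044
  w ← 0.280000 + (0.47/2)·(-0.918000 + (-1.522044)) = -0.293410
t=1.470000, w=-0.293410:
  k1 = f(1.470000, -0.293410) = -1.720774
  k2 = f(1.940000, -1.102174) = -2.853044
  w ← -0.293410 + (0.47/2)·(-1.720774 + (-2.853044)) = -1.368258
w(1.94) ≈ -1.3683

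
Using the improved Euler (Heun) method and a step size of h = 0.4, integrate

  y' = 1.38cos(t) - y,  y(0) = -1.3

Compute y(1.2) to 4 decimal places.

Heun: k1 = f(t_n, y_n); k2 = f(t_n + h, y_n + h·k1); y_{n+1} = y_n + (h/2)·(k1 + k2).
t=0.000000, y=-1.300000:
  k1 = f(0.000000, -1.300000) = 2.680000
  k2 = f(0.400000, -0.228000) = 1.499064
  y ← -1.300000 + (0.4/2)·(2.680000 + 1.499064) = -0.464187
t=0.400000, y=-0.464187:
  k1 = f(0.400000, -0.464187) = 1.735251
  k2 = f(0.800000, 0.229913) = 0.731542
  y ← -0.464187 + (0.4/2)·(1.735251 + 0.731542) = 0.029171
t=0.800000, y=0.029171:
  k1 = f(0.800000, 0.029171) = 0.932284
  k2 = f(1.200000, 0.402085) = 0.097969
  y ← 0.029171 + (0.4/2)·(0.932284 + 0.097969) = 0.235222
y(1.2) ≈ 0.2352

0.2352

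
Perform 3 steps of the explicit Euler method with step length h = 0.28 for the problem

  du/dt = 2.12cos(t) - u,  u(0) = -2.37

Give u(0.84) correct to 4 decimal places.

0.3368

Euler: u_{n+1} = u_n + h·f(t_n, u_n).
t=0.000000, u=-2.370000: f=4.490000 → u ← -2.370000 + 0.28·4.490000 = -1.112800
t=0.280000, u=-1.112800: f=3.150238 → u ← -1.112800 + 0.28·3.150238 = -0.230733
t=0.560000, u=-0.230733: f=2.026914 → u ← -0.230733 + 0.28·2.026914 = 0.336803
u(0.84) ≈ 0.3368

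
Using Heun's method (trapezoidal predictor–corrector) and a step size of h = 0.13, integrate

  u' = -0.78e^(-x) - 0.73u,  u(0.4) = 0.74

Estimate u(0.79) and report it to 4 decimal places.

0.4116

Heun: k1 = f(x_n, u_n); k2 = f(x_n + h, u_n + h·k1); u_{n+1} = u_n + (h/2)·(k1 + k2).
x=0.400000, u=0.740000:
  k1 = f(0.400000, 0.740000) = -1.063050
  k2 = f(0.530000, 0.601804) = -0.898428
  u ← 0.740000 + (0.13/2)·(-1.063050 + (-0.898428)) = 0.612504
x=0.530000, u=0.612504:
  k1 = f(0.530000, 0.612504) = -0.906240
  k2 = f(0.660000, 0.494693) = -0.764270
  u ← 0.612504 + (0.13/2)·(-0.906240 + (-0.764270)) = 0.503921
x=0.660000, u=0.503921:
  k1 = f(0.660000, 0.503921) = -0.771006
  k2 = f(0.790000, 0.403690) = -0.648693
  u ← 0.503921 + (0.13/2)·(-0.771006 + (-0.648693)) = 0.411640
u(0.79) ≈ 0.4116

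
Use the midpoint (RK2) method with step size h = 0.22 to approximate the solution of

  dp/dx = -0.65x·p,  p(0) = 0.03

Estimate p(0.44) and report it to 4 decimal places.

Midpoint: k1 = f(x_n, p_n); k2 = f(x_n + h/2, p_n + (h/2)·k1); p_{n+1} = p_n + h·k2.
x=0.000000, p=0.030000:
  k1 = f(0.000000, 0.030000) = 0.000000
  k2 = f(0.110000, 0.030000) = -0.002145
  p ← 0.030000 + 0.22·(-0.002145) = 0.029528
x=0.220000, p=0.029528:
  k1 = f(0.220000, 0.029528) = -0.004223
  k2 = f(0.330000, 0.029064) = -0.006234
  p ← 0.029528 + 0.22·(-0.006234) = 0.028157
p(0.44) ≈ 0.0282

0.0282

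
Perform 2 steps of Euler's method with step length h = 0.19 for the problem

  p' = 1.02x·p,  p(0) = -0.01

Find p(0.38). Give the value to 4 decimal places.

Euler: p_{n+1} = p_n + h·f(x_n, p_n).
x=0.000000, p=-0.010000: f=0.000000 → p ← -0.010000 + 0.19·0.000000 = -0.010000
x=0.190000, p=-0.010000: f=-0.001938 → p ← -0.010000 + 0.19·(-0.001938) = -0.010368
p(0.38) ≈ -0.0104

-0.0104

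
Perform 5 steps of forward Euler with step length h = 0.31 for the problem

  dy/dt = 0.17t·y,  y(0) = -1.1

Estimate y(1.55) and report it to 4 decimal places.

Euler: y_{n+1} = y_n + h·f(t_n, y_n).
t=0.000000, y=-1.100000: f=0.000000 → y ← -1.100000 + 0.31·0.000000 = -1.100000
t=0.310000, y=-1.100000: f=-0.057970 → y ← -1.100000 + 0.31·(-0.057970) = -1.117971
t=0.620000, y=-1.117971: f=-0.117834 → y ← -1.117971 + 0.31·(-0.117834) = -1.154499
t=0.930000, y=-1.154499: f=-0.182526 → y ← -1.154499 + 0.31·(-0.182526) = -1.211082
t=1.240000, y=-1.211082: f=-0.255296 → y ← -1.211082 + 0.31·(-0.255296) = -1.290224
y(1.55) ≈ -1.2902

-1.2902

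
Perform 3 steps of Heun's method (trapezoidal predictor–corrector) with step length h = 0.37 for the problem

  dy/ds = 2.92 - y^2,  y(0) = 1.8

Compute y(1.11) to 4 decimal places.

1.7229

Heun: k1 = f(s_n, y_n); k2 = f(s_n + h, y_n + h·k1); y_{n+1} = y_n + (h/2)·(k1 + k2).
s=0.000000, y=1.800000:
  k1 = f(0.000000, 1.800000) = -0.320000
  k2 = f(0.370000, 1.681600) = 0.092221
  y ← 1.800000 + (0.37/2)·(-0.320000 + 0.092221) = 1.757861
s=0.370000, y=1.757861:
  k1 = f(0.370000, 1.757861) = -0.170075
  k2 = f(0.740000, 1.694933) = 0.047202
  y ← 1.757861 + (0.37/2)·(-0.170075 + 0.047202) = 1.735129
s=0.740000, y=1.735129:
  k1 = f(0.740000, 1.735129) = -0.090674
  k2 = f(1.110000, 1.701580) = 0.024625
  y ← 1.735129 + (0.37/2)·(-0.090674 + 0.024625) = 1.722910
y(1.11) ≈ 1.7229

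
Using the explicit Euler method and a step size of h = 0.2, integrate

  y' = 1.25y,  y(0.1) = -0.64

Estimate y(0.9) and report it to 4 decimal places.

Euler: y_{n+1} = y_n + h·f(t_n, y_n).
t=0.100000, y=-0.640000: f=-0.800000 → y ← -0.640000 + 0.2·(-0.800000) = -0.800000
t=0.300000, y=-0.800000: f=-1.000000 → y ← -0.800000 + 0.2·(-1.000000) = -1.000000
t=0.500000, y=-1.000000: f=-1.250000 → y ← -1.000000 + 0.2·(-1.250000) = -1.250000
t=0.700000, y=-1.250000: f=-1.562500 → y ← -1.250000 + 0.2·(-1.562500) = -1.562500
y(0.9) ≈ -1.5625

-1.5625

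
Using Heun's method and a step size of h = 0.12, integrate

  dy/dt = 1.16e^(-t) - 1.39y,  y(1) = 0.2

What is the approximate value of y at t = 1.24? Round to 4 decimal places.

Heun: k1 = f(t_n, y_n); k2 = f(t_n + h, y_n + h·k1); y_{n+1} = y_n + (h/2)·(k1 + k2).
t=1.000000, y=0.200000:
  k1 = f(1.000000, 0.200000) = 0.148740
  k2 = f(1.120000, 0.217849) = 0.075675
  y ← 0.200000 + (0.12/2)·(0.148740 + 0.075675) = 0.213465
t=1.120000, y=0.213465:
  k1 = f(1.120000, 0.213465) = 0.081768
  k2 = f(1.240000, 0.223277) = 0.025331
  y ← 0.213465 + (0.12/2)·(0.081768 + 0.025331) = 0.219891
y(1.24) ≈ 0.2199

0.2199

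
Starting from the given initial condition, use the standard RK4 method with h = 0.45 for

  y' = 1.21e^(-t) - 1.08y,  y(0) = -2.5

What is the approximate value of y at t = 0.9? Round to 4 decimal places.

-0.5197

RK4: k1 = f(t_n, y_n); k2 = f(t_n + h/2, y_n + (h/2)·k1); k3 = f(t_n + h/2, y_n + (h/2)·k2); k4 = f(t_n + h, y_n + h·k3); y_{n+1} = y_n + (h/6)·(k1 + 2k2 + 2k3 + k4).
t=0.000000, y=-2.500000:
  k1 = f(0.000000, -2.500000) = 3.910000
  k2 = f(0.225000, -1.620250) = 2.716075
  k3 = f(0.225000, -1.888883) = 3.006198
  k4 = f(0.450000, -1.147211) = 2.010518
  y ← -2.500000 + (0.45/6)·(k1 + 2k2 + 2k3 + k4) = -1.197620
t=0.450000, y=-1.197620:
  k1 = f(0.450000, -1.197620) = 2.064960
  k2 = f(0.675000, -0.733004) = 1.407724
  k3 = f(0.675000, -0.880882) = 1.567432
  k4 = f(0.900000, -0.492276) = 1.023607
  y ← -1.197620 + (0.45/6)·(k1 + 2k2 + 2k3 + k4) = -0.519704
y(0.9) ≈ -0.5197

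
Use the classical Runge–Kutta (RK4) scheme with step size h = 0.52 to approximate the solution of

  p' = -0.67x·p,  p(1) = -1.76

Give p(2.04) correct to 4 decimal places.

RK4: k1 = f(x_n, p_n); k2 = f(x_n + h/2, p_n + (h/2)·k1); k3 = f(x_n + h/2, p_n + (h/2)·k2); k4 = f(x_n + h, p_n + h·k3); p_{n+1} = p_n + (h/6)·(k1 + 2k2 + 2k3 + k4).
x=1.000000, p=-1.760000:
  k1 = f(1.000000, -1.760000) = 1.179200
  k2 = f(1.260000, -1.453408) = 1.226967
  k3 = f(1.260000, -1.440989) = 1.216483
  k4 = f(1.520000, -1.127429) = 1.148174
  p ← -1.760000 + (0.52/6)·(k1 + 2k2 + 2k3 + k4) = -1.134763
x=1.520000, p=-1.134763:
  k1 = f(1.520000, -1.134763) = 1.155643
  k2 = f(1.780000, -0.834296) = 0.994981
  k3 = f(1.780000, -0.876068) = 1.044799
  k4 = f(2.040000, -0.591468) = 0.808418
  p ← -1.134763 + (0.52/6)·(k1 + 2k2 + 2k3 + k4) = -0.610983
p(2.04) ≈ -0.6110

-0.6110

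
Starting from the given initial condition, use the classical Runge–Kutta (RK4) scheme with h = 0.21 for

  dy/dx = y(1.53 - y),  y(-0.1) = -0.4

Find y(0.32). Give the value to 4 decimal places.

RK4: k1 = f(x_n, y_n); k2 = f(x_n + h/2, y_n + (h/2)·k1); k3 = f(x_n + h/2, y_n + (h/2)·k2); k4 = f(x_n + h, y_n + h·k3); y_{n+1} = y_n + (h/6)·(k1 + 2k2 + 2k3 + k4).
x=-0.100000, y=-0.400000:
  k1 = f(-0.100000, -0.400000) = -0.772000
  k2 = f(0.005000, -0.481060) = -0.967441
  k3 = f(0.005000, -0.501581) = -1.019003
  k4 = f(0.110000, -0.613991) = -1.316390
  y ← -0.400000 + (0.21/6)·(k1 + 2k2 + 2k3 + k4) = -0.612145
x=0.110000, y=-0.612145:
  k1 = f(0.110000, -0.612145) = -1.311303
  k2 = f(0.215000, -0.749831) = -1.709489
  k3 = f(0.215000, -0.791641) = -1.837907
  k4 = f(0.320000, -0.998105) = -2.523315
  y ← -0.612145 + (0.21/6)·(k1 + 2k2 + 2k3 + k4) = -0.994674
y(0.32) ≈ -0.9947

-0.9947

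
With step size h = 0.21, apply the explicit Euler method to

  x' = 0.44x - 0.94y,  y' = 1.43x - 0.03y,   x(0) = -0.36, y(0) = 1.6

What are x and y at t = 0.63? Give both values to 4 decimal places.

-1.4144, 0.9311

Euler on (x,y): x_{n+1} = x_n + h·x', y_{n+1} = y_n + h·y'.
0.000000: (-0.360000, 1.600000); f=(-1.662400, -0.562800) → (-0.709104, 1.481812)
0.210000: (-0.709104, 1.481812); f=(-1.704909, -1.058473) → (-1.067135, 1.259533)
0.420000: (-1.067135, 1.259533); f=(-1.653500, -1.563789) → (-1.414370, 0.931137)
(x(0.63), y(0.63)) ≈ (-1.4144, 0.9311)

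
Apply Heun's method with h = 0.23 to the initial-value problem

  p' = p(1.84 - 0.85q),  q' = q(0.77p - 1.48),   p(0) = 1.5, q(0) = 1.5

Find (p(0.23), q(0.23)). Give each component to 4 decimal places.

1.7262, 1.4160

Heun on (p,q): k1 = f(t_n, state_n); k2 = f(t_n + h, state_n + h·k1); state_{n+1} = state_n + (h/2)·(k1 + k2).
0.000000: (1.500000, 1.500000)
  k1 = (0.847500, -0.487500)
  predictor → (1.694925, 1.387875)
  k2 = (1.119170, -0.242750)
  → (1.726167, 1.416021)
(p(0.23), q(0.23)) ≈ (1.7262, 1.4160)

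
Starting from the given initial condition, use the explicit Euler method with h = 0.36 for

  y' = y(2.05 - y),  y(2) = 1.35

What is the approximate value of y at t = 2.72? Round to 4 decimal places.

Euler: y_{n+1} = y_n + h·f(t_n, y_n).
t=2.000000, y=1.350000: f=0.945000 → y ← 1.350000 + 0.36·0.945000 = 1.690200
t=2.360000, y=1.690200: f=0.608134 → y ← 1.690200 + 0.36·0.608134 = 1.909128
y(2.72) ≈ 1.9091

1.9091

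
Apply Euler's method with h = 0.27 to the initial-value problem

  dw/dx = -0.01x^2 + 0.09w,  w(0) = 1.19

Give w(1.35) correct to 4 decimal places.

Euler: w_{n+1} = w_n + h·f(x_n, w_n).
x=0.000000, w=1.190000: f=0.107100 → w ← 1.190000 + 0.27·0.107100 = 1.218917
x=0.270000, w=1.218917: f=0.108974 → w ← 1.218917 + 0.27·0.108974 = 1.248340
x=0.540000, w=1.248340: f=0.109435 → w ← 1.248340 + 0.27·0.109435 = 1.277887
x=0.810000, w=1.277887: f=0.108449 → w ← 1.277887 + 0.27·0.108449 = 1.307168
x=1.080000, w=1.307168: f=0.105981 → w ← 1.307168 + 0.27·0.105981 = 1.335783
w(1.35) ≈ 1.3358

1.3358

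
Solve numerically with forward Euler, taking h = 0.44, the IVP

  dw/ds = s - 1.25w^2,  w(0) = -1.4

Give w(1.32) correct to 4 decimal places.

Euler: w_{n+1} = w_n + h·f(s_n, w_n).
s=0.000000, w=-1.400000: f=-2.450000 → w ← -1.400000 + 0.44·(-2.450000) = -2.478000
s=0.440000, w=-2.478000: f=-7.235605 → w ← -2.478000 + 0.44·(-7.235605) = -5.661666
s=0.880000, w=-5.661666: f=-39.188080 → w ← -5.661666 + 0.44·(-39.188080) = -22.904421
w(1.32) ≈ -22.9044

-22.9044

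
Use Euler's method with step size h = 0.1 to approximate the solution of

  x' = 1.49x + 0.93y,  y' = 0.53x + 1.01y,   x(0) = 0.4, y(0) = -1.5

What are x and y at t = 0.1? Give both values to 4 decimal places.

0.3201, -1.6303

Euler on (x,y): x_{n+1} = x_n + h·x', y_{n+1} = y_n + h·y'.
0.000000: (0.400000, -1.500000); f=(-0.799000, -1.303000) → (0.320100, -1.630300)
(x(0.1), y(0.1)) ≈ (0.3201, -1.6303)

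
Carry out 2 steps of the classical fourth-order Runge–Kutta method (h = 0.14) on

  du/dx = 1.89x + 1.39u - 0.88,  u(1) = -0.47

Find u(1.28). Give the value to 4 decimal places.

RK4: k1 = f(x_n, u_n); k2 = f(x_n + h/2, u_n + (h/2)·k1); k3 = f(x_n + h/2, u_n + (h/2)·k2); k4 = f(x_n + h, u_n + h·k3); u_{n+1} = u_n + (h/6)·(k1 + 2k2 + 2k3 + k4).
x=1.000000, u=-0.470000:
  k1 = f(1.000000, -0.470000) = 0.356700
  k2 = f(1.070000, -0.445031) = 0.523707
  k3 = f(1.070000, -0.433341) = 0.539957
  k4 = f(1.140000, -0.394406) = 0.726376
  u ← -0.470000 + (0.14/6)·(k1 + 2k2 + 2k3 + k4) = -0.395091
x=1.140000, u=-0.395091:
  k1 = f(1.140000, -0.395091) = 0.725424
  k2 = f(1.210000, -0.344311) = 0.928308
  k3 = f(1.210000, -0.330109) = 0.948048
  k4 = f(1.280000, -0.262364) = 1.174514
  u ← -0.395091 + (0.14/6)·(k1 + 2k2 + 2k3 + k4) = -0.263195
u(1.28) ≈ -0.2632

-0.2632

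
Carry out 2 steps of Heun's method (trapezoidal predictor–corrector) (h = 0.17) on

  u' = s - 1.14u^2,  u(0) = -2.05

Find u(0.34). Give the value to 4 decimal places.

Heun: k1 = f(s_n, u_n); k2 = f(s_n + h, u_n + h·k1); u_{n+1} = u_n + (h/2)·(k1 + k2).
s=0.000000, u=-2.050000:
  k1 = f(0.000000, -2.050000) = -4.790850
  k2 = f(0.170000, -2.864444) = -9.183748
  u ← -2.050000 + (0.17/2)·(-4.790850 + (-9.183748)) = -3.237841
s=0.170000, u=-3.237841:
  k1 = f(0.170000, -3.237841) = -11.781319
  k2 = f(0.340000, -5.240665) = -30.969611
  u ← -3.237841 + (0.17/2)·(-11.781319 + (-30.969611)) = -6.871670
u(0.34) ≈ -6.8717

-6.8717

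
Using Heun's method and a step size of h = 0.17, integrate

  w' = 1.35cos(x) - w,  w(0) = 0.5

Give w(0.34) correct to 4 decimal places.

Heun: k1 = f(x_n, w_n); k2 = f(x_n + h, w_n + h·k1); w_{n+1} = w_n + (h/2)·(k1 + k2).
x=0.000000, w=0.500000:
  k1 = f(0.000000, 0.500000) = 0.850000
  k2 = f(0.170000, 0.644500) = 0.686039
  w ← 0.500000 + (0.17/2)·(0.850000 + 0.686039) = 0.630563
x=0.170000, w=0.630563:
  k1 = f(0.170000, 0.630563) = 0.699976
  k2 = f(0.340000, 0.749559) = 0.523160
  w ← 0.630563 + (0.17/2)·(0.699976 + 0.523160) = 0.734530
w(0.34) ≈ 0.7345

0.7345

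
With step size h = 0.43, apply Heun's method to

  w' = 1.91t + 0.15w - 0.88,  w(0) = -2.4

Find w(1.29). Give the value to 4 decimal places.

Heun: k1 = f(t_n, w_n); k2 = f(t_n + h, w_n + h·k1); w_{n+1} = w_n + (h/2)·(k1 + k2).
t=0.000000, w=-2.400000:
  k1 = f(0.000000, -2.400000) = -1.240000
  k2 = f(0.430000, -2.933200) = -0.498680
  w ← -2.400000 + (0.43/2)·(-1.240000 + (-0.498680)) = -2.773816
t=0.430000, w=-2.773816:
  k1 = f(0.430000, -2.773816) = -0.474772
  k2 = f(0.860000, -2.977968) = 0.315905
  w ← -2.773816 + (0.43/2)·(-0.474772 + 0.315905) = -2.807973
t=0.860000, w=-2.807973:
  k1 = f(0.860000, -2.807973) = 0.341404
  k2 = f(1.290000, -2.661169) = 1.184725
  w ← -2.807973 + (0.43/2)·(0.341404 + 1.184725) = -2.479855
w(1.29) ≈ -2.4799

-2.4799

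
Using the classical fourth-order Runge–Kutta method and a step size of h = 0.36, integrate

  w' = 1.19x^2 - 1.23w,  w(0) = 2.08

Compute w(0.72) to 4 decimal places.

RK4: k1 = f(x_n, w_n); k2 = f(x_n + h/2, w_n + (h/2)·k1); k3 = f(x_n + h/2, w_n + (h/2)·k2); k4 = f(x_n + h, w_n + h·k3); w_{n+1} = w_n + (h/6)·(k1 + 2k2 + 2k3 + k4).
x=0.000000, w=2.080000:
  k1 = f(0.000000, 2.080000) = -2.558400
  k2 = f(0.180000, 1.619488) = -1.953414
  k3 = f(0.180000, 1.728385) = -2.087358
  k4 = f(0.360000, 1.328551) = -1.479894
  w ← 2.080000 + (0.36/6)·(k1 + 2k2 + 2k3 + k4) = 1.352810
x=0.360000, w=1.352810:
  k1 = f(0.360000, 1.352810) = -1.509732
  k2 = f(0.540000, 1.081058) = -0.982697
  k3 = f(0.540000, 1.175924) = -1.099383
  k4 = f(0.720000, 0.957032) = -0.560253
  w ← 1.352810 + (0.36/6)·(k1 + 2k2 + 2k3 + k4) = 0.978761
w(0.72) ≈ 0.9788

0.9788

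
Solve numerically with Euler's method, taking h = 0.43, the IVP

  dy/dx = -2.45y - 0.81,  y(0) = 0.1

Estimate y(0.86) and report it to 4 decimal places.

Euler: y_{n+1} = y_n + h·f(x_n, y_n).
x=0.000000, y=0.100000: f=-1.055000 → y ← 0.100000 + 0.43·(-1.055000) = -0.353650
x=0.430000, y=-0.353650: f=0.056443 → y ← -0.353650 + 0.43·0.056443 = -0.329380
y(0.86) ≈ -0.3294

-0.3294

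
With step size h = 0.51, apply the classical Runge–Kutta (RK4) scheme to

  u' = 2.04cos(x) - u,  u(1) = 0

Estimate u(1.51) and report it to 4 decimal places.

0.2330

RK4: k1 = f(x_n, u_n); k2 = f(x_n + h/2, u_n + (h/2)·k1); k3 = f(x_n + h/2, u_n + (h/2)·k2); k4 = f(x_n + h, u_n + h·k3); u_{n+1} = u_n + (h/6)·(k1 + 2k2 + 2k3 + k4).
x=1.000000, u=0.000000:
  k1 = f(1.000000, 0.000000) = 1.102217
  k2 = f(1.255000, 0.281065) = 0.352505
  k3 = f(1.255000, 0.089889) = 0.543681
  k4 = f(1.510000, 0.277277) = -0.153329
  u ← 0.000000 + (0.51/6)·(k1 + 2k2 + 2k3 + k4) = 0.233007
u(1.51) ≈ 0.2330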